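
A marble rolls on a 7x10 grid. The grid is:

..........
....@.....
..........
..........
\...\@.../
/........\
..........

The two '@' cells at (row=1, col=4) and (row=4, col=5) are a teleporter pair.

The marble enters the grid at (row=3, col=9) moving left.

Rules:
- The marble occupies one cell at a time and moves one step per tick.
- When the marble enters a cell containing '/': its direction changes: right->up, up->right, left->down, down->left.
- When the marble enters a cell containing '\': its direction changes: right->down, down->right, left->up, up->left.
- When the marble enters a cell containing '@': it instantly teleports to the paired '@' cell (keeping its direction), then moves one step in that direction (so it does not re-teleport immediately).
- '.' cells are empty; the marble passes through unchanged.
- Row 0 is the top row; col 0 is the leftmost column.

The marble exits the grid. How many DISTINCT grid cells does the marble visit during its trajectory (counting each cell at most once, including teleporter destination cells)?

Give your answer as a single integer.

Step 1: enter (3,9), '.' pass, move left to (3,8)
Step 2: enter (3,8), '.' pass, move left to (3,7)
Step 3: enter (3,7), '.' pass, move left to (3,6)
Step 4: enter (3,6), '.' pass, move left to (3,5)
Step 5: enter (3,5), '.' pass, move left to (3,4)
Step 6: enter (3,4), '.' pass, move left to (3,3)
Step 7: enter (3,3), '.' pass, move left to (3,2)
Step 8: enter (3,2), '.' pass, move left to (3,1)
Step 9: enter (3,1), '.' pass, move left to (3,0)
Step 10: enter (3,0), '.' pass, move left to (3,-1)
Step 11: at (3,-1) — EXIT via left edge, pos 3
Distinct cells visited: 10 (path length 10)

Answer: 10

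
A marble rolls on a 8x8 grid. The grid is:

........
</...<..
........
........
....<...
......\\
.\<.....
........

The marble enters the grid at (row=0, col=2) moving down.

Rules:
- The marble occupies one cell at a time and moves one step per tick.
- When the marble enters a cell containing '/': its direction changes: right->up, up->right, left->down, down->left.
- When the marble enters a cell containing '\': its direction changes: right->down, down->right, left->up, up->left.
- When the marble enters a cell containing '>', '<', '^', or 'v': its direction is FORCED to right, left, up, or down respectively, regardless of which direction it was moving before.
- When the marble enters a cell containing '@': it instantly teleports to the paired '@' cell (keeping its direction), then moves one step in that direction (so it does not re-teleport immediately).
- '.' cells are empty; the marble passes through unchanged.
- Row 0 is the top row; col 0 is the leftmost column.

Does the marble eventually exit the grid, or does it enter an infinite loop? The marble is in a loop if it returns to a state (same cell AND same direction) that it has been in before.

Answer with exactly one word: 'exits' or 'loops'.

Step 1: enter (0,2), '.' pass, move down to (1,2)
Step 2: enter (1,2), '.' pass, move down to (2,2)
Step 3: enter (2,2), '.' pass, move down to (3,2)
Step 4: enter (3,2), '.' pass, move down to (4,2)
Step 5: enter (4,2), '.' pass, move down to (5,2)
Step 6: enter (5,2), '.' pass, move down to (6,2)
Step 7: enter (6,2), '<' forces down->left, move left to (6,1)
Step 8: enter (6,1), '\' deflects left->up, move up to (5,1)
Step 9: enter (5,1), '.' pass, move up to (4,1)
Step 10: enter (4,1), '.' pass, move up to (3,1)
Step 11: enter (3,1), '.' pass, move up to (2,1)
Step 12: enter (2,1), '.' pass, move up to (1,1)
Step 13: enter (1,1), '/' deflects up->right, move right to (1,2)
Step 14: enter (1,2), '.' pass, move right to (1,3)
Step 15: enter (1,3), '.' pass, move right to (1,4)
Step 16: enter (1,4), '.' pass, move right to (1,5)
Step 17: enter (1,5), '<' forces right->left, move left to (1,4)
Step 18: enter (1,4), '.' pass, move left to (1,3)
Step 19: enter (1,3), '.' pass, move left to (1,2)
Step 20: enter (1,2), '.' pass, move left to (1,1)
Step 21: enter (1,1), '/' deflects left->down, move down to (2,1)
Step 22: enter (2,1), '.' pass, move down to (3,1)
Step 23: enter (3,1), '.' pass, move down to (4,1)
Step 24: enter (4,1), '.' pass, move down to (5,1)
Step 25: enter (5,1), '.' pass, move down to (6,1)
Step 26: enter (6,1), '\' deflects down->right, move right to (6,2)
Step 27: enter (6,2), '<' forces right->left, move left to (6,1)
Step 28: at (6,1) dir=left — LOOP DETECTED (seen before)

Answer: loops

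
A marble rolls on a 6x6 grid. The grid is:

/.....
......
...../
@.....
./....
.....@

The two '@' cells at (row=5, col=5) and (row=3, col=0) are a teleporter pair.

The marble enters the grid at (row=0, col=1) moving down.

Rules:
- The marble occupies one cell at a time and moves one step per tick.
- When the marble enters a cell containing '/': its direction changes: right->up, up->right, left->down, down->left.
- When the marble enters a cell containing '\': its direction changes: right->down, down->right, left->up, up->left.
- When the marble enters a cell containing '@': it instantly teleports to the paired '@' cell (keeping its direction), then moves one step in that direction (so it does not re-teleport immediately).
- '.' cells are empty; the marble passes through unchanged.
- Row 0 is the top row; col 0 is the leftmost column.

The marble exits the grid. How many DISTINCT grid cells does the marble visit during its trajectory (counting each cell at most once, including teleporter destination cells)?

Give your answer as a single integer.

Step 1: enter (0,1), '.' pass, move down to (1,1)
Step 2: enter (1,1), '.' pass, move down to (2,1)
Step 3: enter (2,1), '.' pass, move down to (3,1)
Step 4: enter (3,1), '.' pass, move down to (4,1)
Step 5: enter (4,1), '/' deflects down->left, move left to (4,0)
Step 6: enter (4,0), '.' pass, move left to (4,-1)
Step 7: at (4,-1) — EXIT via left edge, pos 4
Distinct cells visited: 6 (path length 6)

Answer: 6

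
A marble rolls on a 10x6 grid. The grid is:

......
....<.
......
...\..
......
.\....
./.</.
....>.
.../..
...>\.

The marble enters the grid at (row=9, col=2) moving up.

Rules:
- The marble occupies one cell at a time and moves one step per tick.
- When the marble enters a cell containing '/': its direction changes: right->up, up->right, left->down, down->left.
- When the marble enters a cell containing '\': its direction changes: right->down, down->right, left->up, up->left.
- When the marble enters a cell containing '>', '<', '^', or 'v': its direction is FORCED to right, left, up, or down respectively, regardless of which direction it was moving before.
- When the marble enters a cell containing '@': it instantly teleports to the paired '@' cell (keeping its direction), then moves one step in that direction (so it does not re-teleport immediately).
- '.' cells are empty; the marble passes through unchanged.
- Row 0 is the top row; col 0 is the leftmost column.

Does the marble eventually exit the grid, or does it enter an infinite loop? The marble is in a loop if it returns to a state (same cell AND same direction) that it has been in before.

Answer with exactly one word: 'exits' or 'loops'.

Answer: exits

Derivation:
Step 1: enter (9,2), '.' pass, move up to (8,2)
Step 2: enter (8,2), '.' pass, move up to (7,2)
Step 3: enter (7,2), '.' pass, move up to (6,2)
Step 4: enter (6,2), '.' pass, move up to (5,2)
Step 5: enter (5,2), '.' pass, move up to (4,2)
Step 6: enter (4,2), '.' pass, move up to (3,2)
Step 7: enter (3,2), '.' pass, move up to (2,2)
Step 8: enter (2,2), '.' pass, move up to (1,2)
Step 9: enter (1,2), '.' pass, move up to (0,2)
Step 10: enter (0,2), '.' pass, move up to (-1,2)
Step 11: at (-1,2) — EXIT via top edge, pos 2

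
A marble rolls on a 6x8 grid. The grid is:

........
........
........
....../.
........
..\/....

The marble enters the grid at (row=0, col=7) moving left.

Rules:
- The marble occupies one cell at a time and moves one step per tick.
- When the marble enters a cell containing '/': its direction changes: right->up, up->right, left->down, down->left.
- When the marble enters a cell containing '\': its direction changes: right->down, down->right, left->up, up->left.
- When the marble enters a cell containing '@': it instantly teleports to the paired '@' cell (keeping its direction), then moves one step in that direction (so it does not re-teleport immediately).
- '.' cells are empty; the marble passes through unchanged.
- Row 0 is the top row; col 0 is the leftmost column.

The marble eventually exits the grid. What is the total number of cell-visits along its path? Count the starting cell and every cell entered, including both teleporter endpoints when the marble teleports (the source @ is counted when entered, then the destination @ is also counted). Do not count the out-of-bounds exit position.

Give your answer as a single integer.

Answer: 8

Derivation:
Step 1: enter (0,7), '.' pass, move left to (0,6)
Step 2: enter (0,6), '.' pass, move left to (0,5)
Step 3: enter (0,5), '.' pass, move left to (0,4)
Step 4: enter (0,4), '.' pass, move left to (0,3)
Step 5: enter (0,3), '.' pass, move left to (0,2)
Step 6: enter (0,2), '.' pass, move left to (0,1)
Step 7: enter (0,1), '.' pass, move left to (0,0)
Step 8: enter (0,0), '.' pass, move left to (0,-1)
Step 9: at (0,-1) — EXIT via left edge, pos 0
Path length (cell visits): 8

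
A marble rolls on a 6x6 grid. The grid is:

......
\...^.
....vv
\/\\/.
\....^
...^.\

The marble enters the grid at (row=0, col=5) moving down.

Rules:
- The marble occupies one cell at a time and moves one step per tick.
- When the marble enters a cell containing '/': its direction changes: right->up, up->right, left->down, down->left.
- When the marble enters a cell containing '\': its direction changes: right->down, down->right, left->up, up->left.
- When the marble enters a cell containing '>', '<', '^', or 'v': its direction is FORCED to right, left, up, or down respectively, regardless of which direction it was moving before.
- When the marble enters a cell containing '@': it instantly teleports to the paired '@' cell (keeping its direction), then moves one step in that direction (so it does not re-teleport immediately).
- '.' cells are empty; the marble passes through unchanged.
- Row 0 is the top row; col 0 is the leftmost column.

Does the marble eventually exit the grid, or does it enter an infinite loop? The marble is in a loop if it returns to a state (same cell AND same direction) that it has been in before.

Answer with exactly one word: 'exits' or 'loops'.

Answer: loops

Derivation:
Step 1: enter (0,5), '.' pass, move down to (1,5)
Step 2: enter (1,5), '.' pass, move down to (2,5)
Step 3: enter (2,5), 'v' forces down->down, move down to (3,5)
Step 4: enter (3,5), '.' pass, move down to (4,5)
Step 5: enter (4,5), '^' forces down->up, move up to (3,5)
Step 6: enter (3,5), '.' pass, move up to (2,5)
Step 7: enter (2,5), 'v' forces up->down, move down to (3,5)
Step 8: at (3,5) dir=down — LOOP DETECTED (seen before)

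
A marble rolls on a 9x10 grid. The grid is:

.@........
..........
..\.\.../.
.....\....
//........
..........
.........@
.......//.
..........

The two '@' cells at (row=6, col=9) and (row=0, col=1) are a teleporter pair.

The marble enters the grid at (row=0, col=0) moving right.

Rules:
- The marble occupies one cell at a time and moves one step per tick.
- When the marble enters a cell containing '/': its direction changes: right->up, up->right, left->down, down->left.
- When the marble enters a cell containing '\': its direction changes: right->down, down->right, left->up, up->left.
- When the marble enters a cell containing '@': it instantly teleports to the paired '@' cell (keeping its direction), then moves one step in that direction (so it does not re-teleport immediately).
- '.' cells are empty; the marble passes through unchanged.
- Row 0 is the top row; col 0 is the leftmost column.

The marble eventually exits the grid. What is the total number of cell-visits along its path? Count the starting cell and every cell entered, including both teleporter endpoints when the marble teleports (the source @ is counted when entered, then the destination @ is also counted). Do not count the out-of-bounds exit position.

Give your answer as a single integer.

Step 1: enter (0,0), '.' pass, move right to (0,1)
Step 2: enter (0,1), '@' teleport (0,1)->(6,9), also enter (6,9), move right to (6,10)
Step 3: at (6,10) — EXIT via right edge, pos 6
Path length (cell visits): 3

Answer: 3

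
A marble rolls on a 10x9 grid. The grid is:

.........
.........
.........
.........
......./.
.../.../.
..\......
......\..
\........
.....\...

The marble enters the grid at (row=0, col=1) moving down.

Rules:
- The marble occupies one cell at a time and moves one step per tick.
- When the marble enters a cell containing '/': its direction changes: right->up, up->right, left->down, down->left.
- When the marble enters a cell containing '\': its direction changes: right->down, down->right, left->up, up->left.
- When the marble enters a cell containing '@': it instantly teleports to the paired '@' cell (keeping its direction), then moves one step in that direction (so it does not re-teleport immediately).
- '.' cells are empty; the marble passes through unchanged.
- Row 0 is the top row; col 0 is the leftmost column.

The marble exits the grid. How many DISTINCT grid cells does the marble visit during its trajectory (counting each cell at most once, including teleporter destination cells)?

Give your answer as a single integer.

Step 1: enter (0,1), '.' pass, move down to (1,1)
Step 2: enter (1,1), '.' pass, move down to (2,1)
Step 3: enter (2,1), '.' pass, move down to (3,1)
Step 4: enter (3,1), '.' pass, move down to (4,1)
Step 5: enter (4,1), '.' pass, move down to (5,1)
Step 6: enter (5,1), '.' pass, move down to (6,1)
Step 7: enter (6,1), '.' pass, move down to (7,1)
Step 8: enter (7,1), '.' pass, move down to (8,1)
Step 9: enter (8,1), '.' pass, move down to (9,1)
Step 10: enter (9,1), '.' pass, move down to (10,1)
Step 11: at (10,1) — EXIT via bottom edge, pos 1
Distinct cells visited: 10 (path length 10)

Answer: 10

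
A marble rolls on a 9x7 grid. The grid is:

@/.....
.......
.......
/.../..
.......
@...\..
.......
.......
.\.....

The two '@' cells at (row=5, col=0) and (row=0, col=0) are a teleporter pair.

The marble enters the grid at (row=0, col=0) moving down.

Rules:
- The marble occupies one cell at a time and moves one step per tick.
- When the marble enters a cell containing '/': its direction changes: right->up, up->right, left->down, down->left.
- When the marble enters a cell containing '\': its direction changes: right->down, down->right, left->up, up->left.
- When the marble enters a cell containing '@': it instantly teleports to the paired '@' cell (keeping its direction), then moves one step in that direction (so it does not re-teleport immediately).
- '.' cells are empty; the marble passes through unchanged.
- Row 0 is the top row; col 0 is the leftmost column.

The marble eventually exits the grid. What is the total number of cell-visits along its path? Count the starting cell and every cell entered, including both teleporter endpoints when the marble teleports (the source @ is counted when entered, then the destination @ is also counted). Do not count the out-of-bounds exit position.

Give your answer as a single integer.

Answer: 5

Derivation:
Step 1: enter (0,0), '@' teleport (0,0)->(5,0), also enter (5,0), move down to (6,0)
Step 2: enter (6,0), '.' pass, move down to (7,0)
Step 3: enter (7,0), '.' pass, move down to (8,0)
Step 4: enter (8,0), '.' pass, move down to (9,0)
Step 5: at (9,0) — EXIT via bottom edge, pos 0
Path length (cell visits): 5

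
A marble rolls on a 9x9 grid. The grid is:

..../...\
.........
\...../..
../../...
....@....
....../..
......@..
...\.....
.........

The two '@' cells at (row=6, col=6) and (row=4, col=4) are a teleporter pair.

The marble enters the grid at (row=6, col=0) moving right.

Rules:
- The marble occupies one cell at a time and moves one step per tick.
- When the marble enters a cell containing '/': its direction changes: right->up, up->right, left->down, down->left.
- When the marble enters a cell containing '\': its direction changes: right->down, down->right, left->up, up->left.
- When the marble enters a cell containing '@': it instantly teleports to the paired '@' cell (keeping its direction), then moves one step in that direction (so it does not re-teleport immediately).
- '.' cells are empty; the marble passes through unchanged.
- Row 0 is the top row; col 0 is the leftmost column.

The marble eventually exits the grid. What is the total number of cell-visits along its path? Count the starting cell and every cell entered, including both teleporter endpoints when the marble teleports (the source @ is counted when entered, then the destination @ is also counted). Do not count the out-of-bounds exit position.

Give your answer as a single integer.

Step 1: enter (6,0), '.' pass, move right to (6,1)
Step 2: enter (6,1), '.' pass, move right to (6,2)
Step 3: enter (6,2), '.' pass, move right to (6,3)
Step 4: enter (6,3), '.' pass, move right to (6,4)
Step 5: enter (6,4), '.' pass, move right to (6,5)
Step 6: enter (6,5), '.' pass, move right to (6,6)
Step 7: enter (6,6), '@' teleport (6,6)->(4,4), also enter (4,4), move right to (4,5)
Step 8: enter (4,5), '.' pass, move right to (4,6)
Step 9: enter (4,6), '.' pass, move right to (4,7)
Step 10: enter (4,7), '.' pass, move right to (4,8)
Step 11: enter (4,8), '.' pass, move right to (4,9)
Step 12: at (4,9) — EXIT via right edge, pos 4
Path length (cell visits): 12

Answer: 12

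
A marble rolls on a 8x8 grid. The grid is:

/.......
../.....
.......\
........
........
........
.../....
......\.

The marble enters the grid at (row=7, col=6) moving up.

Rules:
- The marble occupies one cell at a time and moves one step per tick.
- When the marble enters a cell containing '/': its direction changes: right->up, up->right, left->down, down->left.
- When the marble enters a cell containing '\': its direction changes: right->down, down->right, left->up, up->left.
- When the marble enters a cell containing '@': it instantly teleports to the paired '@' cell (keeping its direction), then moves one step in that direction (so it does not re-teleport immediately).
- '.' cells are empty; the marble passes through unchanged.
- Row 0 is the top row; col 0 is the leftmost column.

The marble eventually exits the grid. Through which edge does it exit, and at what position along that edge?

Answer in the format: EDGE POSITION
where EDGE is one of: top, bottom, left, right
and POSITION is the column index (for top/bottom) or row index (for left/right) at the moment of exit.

Answer: left 7

Derivation:
Step 1: enter (7,6), '\' deflects up->left, move left to (7,5)
Step 2: enter (7,5), '.' pass, move left to (7,4)
Step 3: enter (7,4), '.' pass, move left to (7,3)
Step 4: enter (7,3), '.' pass, move left to (7,2)
Step 5: enter (7,2), '.' pass, move left to (7,1)
Step 6: enter (7,1), '.' pass, move left to (7,0)
Step 7: enter (7,0), '.' pass, move left to (7,-1)
Step 8: at (7,-1) — EXIT via left edge, pos 7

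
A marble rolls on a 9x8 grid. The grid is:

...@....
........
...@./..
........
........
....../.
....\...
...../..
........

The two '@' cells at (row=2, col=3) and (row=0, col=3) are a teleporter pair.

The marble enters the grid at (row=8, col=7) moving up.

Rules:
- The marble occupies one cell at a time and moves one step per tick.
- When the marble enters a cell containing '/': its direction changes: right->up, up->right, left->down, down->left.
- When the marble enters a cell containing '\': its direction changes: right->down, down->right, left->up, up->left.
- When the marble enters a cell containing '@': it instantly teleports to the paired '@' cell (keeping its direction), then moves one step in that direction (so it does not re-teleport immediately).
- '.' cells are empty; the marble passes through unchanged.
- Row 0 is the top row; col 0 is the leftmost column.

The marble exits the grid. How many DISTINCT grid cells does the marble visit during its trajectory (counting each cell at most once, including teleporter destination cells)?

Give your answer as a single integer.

Answer: 9

Derivation:
Step 1: enter (8,7), '.' pass, move up to (7,7)
Step 2: enter (7,7), '.' pass, move up to (6,7)
Step 3: enter (6,7), '.' pass, move up to (5,7)
Step 4: enter (5,7), '.' pass, move up to (4,7)
Step 5: enter (4,7), '.' pass, move up to (3,7)
Step 6: enter (3,7), '.' pass, move up to (2,7)
Step 7: enter (2,7), '.' pass, move up to (1,7)
Step 8: enter (1,7), '.' pass, move up to (0,7)
Step 9: enter (0,7), '.' pass, move up to (-1,7)
Step 10: at (-1,7) — EXIT via top edge, pos 7
Distinct cells visited: 9 (path length 9)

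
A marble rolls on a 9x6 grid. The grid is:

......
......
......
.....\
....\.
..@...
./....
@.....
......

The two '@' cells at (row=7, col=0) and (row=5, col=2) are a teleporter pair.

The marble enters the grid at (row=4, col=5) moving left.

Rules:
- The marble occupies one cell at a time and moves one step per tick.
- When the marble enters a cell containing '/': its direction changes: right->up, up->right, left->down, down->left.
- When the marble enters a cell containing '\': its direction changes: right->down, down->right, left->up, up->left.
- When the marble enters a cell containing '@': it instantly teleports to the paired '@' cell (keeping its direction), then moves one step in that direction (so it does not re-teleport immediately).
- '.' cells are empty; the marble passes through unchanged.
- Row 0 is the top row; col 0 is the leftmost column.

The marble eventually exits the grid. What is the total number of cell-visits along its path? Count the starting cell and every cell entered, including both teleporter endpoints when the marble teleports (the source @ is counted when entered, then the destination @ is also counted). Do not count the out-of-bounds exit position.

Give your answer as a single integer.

Step 1: enter (4,5), '.' pass, move left to (4,4)
Step 2: enter (4,4), '\' deflects left->up, move up to (3,4)
Step 3: enter (3,4), '.' pass, move up to (2,4)
Step 4: enter (2,4), '.' pass, move up to (1,4)
Step 5: enter (1,4), '.' pass, move up to (0,4)
Step 6: enter (0,4), '.' pass, move up to (-1,4)
Step 7: at (-1,4) — EXIT via top edge, pos 4
Path length (cell visits): 6

Answer: 6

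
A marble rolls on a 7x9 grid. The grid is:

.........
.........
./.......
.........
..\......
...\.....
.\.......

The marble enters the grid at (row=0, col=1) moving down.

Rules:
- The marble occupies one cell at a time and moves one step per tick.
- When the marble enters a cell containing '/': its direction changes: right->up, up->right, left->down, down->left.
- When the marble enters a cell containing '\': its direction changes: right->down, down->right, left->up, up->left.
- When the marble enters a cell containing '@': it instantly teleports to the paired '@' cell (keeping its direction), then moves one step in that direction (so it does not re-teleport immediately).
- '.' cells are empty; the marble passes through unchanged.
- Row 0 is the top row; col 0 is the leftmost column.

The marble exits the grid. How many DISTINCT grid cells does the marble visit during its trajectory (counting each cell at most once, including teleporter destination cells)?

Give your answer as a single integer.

Step 1: enter (0,1), '.' pass, move down to (1,1)
Step 2: enter (1,1), '.' pass, move down to (2,1)
Step 3: enter (2,1), '/' deflects down->left, move left to (2,0)
Step 4: enter (2,0), '.' pass, move left to (2,-1)
Step 5: at (2,-1) — EXIT via left edge, pos 2
Distinct cells visited: 4 (path length 4)

Answer: 4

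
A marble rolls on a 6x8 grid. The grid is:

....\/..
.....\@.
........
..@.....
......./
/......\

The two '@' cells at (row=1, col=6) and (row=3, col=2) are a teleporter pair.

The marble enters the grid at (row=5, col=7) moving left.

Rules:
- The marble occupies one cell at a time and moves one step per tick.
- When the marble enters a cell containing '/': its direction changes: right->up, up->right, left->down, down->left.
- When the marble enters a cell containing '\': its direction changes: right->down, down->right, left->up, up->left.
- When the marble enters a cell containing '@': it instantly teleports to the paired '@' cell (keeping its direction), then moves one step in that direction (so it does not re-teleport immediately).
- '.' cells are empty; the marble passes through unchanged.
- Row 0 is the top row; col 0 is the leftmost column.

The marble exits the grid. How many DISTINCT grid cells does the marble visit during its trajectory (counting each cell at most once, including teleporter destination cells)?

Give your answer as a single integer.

Answer: 2

Derivation:
Step 1: enter (5,7), '\' deflects left->up, move up to (4,7)
Step 2: enter (4,7), '/' deflects up->right, move right to (4,8)
Step 3: at (4,8) — EXIT via right edge, pos 4
Distinct cells visited: 2 (path length 2)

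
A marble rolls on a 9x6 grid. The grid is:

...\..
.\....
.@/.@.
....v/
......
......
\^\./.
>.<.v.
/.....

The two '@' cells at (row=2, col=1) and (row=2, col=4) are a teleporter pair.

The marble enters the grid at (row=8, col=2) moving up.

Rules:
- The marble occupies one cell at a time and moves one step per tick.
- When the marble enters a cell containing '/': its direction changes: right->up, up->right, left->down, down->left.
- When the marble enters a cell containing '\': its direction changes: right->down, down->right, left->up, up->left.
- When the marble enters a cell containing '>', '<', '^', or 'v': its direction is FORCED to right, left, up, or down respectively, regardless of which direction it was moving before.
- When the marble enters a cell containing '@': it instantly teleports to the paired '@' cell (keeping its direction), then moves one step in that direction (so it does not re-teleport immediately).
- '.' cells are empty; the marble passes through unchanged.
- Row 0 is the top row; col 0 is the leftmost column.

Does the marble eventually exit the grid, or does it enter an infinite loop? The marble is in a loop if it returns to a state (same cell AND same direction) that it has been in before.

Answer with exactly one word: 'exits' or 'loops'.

Step 1: enter (8,2), '.' pass, move up to (7,2)
Step 2: enter (7,2), '<' forces up->left, move left to (7,1)
Step 3: enter (7,1), '.' pass, move left to (7,0)
Step 4: enter (7,0), '>' forces left->right, move right to (7,1)
Step 5: enter (7,1), '.' pass, move right to (7,2)
Step 6: enter (7,2), '<' forces right->left, move left to (7,1)
Step 7: at (7,1) dir=left — LOOP DETECTED (seen before)

Answer: loops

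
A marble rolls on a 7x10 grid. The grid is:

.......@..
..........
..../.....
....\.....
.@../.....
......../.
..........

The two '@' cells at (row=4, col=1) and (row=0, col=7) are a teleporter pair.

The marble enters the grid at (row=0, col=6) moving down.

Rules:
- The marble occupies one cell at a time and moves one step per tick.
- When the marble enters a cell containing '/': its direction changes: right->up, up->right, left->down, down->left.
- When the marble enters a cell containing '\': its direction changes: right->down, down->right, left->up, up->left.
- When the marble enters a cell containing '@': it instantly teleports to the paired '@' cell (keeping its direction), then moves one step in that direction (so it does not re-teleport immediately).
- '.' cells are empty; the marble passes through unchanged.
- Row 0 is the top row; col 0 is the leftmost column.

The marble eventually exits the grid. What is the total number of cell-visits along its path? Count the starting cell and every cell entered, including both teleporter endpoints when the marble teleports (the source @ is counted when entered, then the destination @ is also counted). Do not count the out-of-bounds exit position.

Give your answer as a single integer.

Step 1: enter (0,6), '.' pass, move down to (1,6)
Step 2: enter (1,6), '.' pass, move down to (2,6)
Step 3: enter (2,6), '.' pass, move down to (3,6)
Step 4: enter (3,6), '.' pass, move down to (4,6)
Step 5: enter (4,6), '.' pass, move down to (5,6)
Step 6: enter (5,6), '.' pass, move down to (6,6)
Step 7: enter (6,6), '.' pass, move down to (7,6)
Step 8: at (7,6) — EXIT via bottom edge, pos 6
Path length (cell visits): 7

Answer: 7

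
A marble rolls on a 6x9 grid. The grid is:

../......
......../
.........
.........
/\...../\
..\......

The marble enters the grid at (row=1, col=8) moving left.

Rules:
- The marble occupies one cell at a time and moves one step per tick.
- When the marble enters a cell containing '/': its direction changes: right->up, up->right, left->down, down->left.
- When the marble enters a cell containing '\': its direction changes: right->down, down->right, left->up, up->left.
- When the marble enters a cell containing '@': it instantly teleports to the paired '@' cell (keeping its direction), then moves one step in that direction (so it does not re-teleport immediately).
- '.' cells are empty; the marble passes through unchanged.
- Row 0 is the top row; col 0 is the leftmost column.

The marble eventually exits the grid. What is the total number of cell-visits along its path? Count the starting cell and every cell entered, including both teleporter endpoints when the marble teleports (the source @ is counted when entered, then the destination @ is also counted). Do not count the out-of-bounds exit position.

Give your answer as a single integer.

Step 1: enter (1,8), '/' deflects left->down, move down to (2,8)
Step 2: enter (2,8), '.' pass, move down to (3,8)
Step 3: enter (3,8), '.' pass, move down to (4,8)
Step 4: enter (4,8), '\' deflects down->right, move right to (4,9)
Step 5: at (4,9) — EXIT via right edge, pos 4
Path length (cell visits): 4

Answer: 4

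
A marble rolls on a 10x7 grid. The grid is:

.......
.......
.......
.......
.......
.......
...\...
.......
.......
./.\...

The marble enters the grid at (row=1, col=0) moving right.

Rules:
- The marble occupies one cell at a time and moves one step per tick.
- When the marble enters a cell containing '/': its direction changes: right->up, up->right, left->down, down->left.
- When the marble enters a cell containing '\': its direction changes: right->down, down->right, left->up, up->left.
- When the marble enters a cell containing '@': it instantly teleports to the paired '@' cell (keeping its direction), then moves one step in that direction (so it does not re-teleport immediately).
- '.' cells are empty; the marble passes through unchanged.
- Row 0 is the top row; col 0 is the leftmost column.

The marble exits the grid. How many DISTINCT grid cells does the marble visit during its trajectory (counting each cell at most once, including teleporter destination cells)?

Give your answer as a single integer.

Answer: 7

Derivation:
Step 1: enter (1,0), '.' pass, move right to (1,1)
Step 2: enter (1,1), '.' pass, move right to (1,2)
Step 3: enter (1,2), '.' pass, move right to (1,3)
Step 4: enter (1,3), '.' pass, move right to (1,4)
Step 5: enter (1,4), '.' pass, move right to (1,5)
Step 6: enter (1,5), '.' pass, move right to (1,6)
Step 7: enter (1,6), '.' pass, move right to (1,7)
Step 8: at (1,7) — EXIT via right edge, pos 1
Distinct cells visited: 7 (path length 7)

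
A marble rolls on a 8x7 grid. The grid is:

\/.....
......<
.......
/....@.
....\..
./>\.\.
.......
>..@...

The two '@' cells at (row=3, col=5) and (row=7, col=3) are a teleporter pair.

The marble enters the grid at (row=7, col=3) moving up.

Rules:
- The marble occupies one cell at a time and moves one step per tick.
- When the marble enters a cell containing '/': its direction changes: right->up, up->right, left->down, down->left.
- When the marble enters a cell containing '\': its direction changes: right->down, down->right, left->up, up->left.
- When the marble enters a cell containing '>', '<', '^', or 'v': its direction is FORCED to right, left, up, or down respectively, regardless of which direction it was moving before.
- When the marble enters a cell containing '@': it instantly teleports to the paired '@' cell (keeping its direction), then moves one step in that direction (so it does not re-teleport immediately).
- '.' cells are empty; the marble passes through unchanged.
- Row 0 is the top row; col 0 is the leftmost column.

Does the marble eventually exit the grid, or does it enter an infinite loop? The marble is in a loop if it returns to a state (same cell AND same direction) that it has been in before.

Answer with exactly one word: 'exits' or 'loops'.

Answer: exits

Derivation:
Step 1: enter (7,3), '@' teleport (7,3)->(3,5), also enter (3,5), move up to (2,5)
Step 2: enter (2,5), '.' pass, move up to (1,5)
Step 3: enter (1,5), '.' pass, move up to (0,5)
Step 4: enter (0,5), '.' pass, move up to (-1,5)
Step 5: at (-1,5) — EXIT via top edge, pos 5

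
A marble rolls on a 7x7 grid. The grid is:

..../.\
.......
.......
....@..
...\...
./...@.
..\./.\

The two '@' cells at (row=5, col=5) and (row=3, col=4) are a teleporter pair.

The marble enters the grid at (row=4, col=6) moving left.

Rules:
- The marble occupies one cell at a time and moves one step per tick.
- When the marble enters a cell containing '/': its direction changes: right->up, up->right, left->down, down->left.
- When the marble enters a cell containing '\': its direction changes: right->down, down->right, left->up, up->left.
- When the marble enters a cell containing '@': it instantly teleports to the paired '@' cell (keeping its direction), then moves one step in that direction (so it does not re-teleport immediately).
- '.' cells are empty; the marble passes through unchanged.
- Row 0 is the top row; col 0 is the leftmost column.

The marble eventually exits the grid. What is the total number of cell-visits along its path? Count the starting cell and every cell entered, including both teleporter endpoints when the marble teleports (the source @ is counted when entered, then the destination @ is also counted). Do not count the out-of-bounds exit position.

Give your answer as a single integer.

Step 1: enter (4,6), '.' pass, move left to (4,5)
Step 2: enter (4,5), '.' pass, move left to (4,4)
Step 3: enter (4,4), '.' pass, move left to (4,3)
Step 4: enter (4,3), '\' deflects left->up, move up to (3,3)
Step 5: enter (3,3), '.' pass, move up to (2,3)
Step 6: enter (2,3), '.' pass, move up to (1,3)
Step 7: enter (1,3), '.' pass, move up to (0,3)
Step 8: enter (0,3), '.' pass, move up to (-1,3)
Step 9: at (-1,3) — EXIT via top edge, pos 3
Path length (cell visits): 8

Answer: 8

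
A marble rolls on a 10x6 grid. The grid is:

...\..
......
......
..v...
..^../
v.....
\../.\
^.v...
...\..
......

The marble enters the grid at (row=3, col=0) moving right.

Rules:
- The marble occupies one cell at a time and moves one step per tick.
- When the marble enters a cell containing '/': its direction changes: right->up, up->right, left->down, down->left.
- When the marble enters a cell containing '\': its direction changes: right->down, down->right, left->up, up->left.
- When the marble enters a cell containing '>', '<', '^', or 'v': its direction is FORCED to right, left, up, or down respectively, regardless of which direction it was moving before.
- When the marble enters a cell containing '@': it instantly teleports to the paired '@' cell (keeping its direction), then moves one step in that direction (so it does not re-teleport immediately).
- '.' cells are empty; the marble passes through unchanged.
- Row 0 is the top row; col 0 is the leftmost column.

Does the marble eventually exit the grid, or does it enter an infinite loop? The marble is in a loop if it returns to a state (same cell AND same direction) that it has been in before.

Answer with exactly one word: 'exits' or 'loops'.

Step 1: enter (3,0), '.' pass, move right to (3,1)
Step 2: enter (3,1), '.' pass, move right to (3,2)
Step 3: enter (3,2), 'v' forces right->down, move down to (4,2)
Step 4: enter (4,2), '^' forces down->up, move up to (3,2)
Step 5: enter (3,2), 'v' forces up->down, move down to (4,2)
Step 6: at (4,2) dir=down — LOOP DETECTED (seen before)

Answer: loops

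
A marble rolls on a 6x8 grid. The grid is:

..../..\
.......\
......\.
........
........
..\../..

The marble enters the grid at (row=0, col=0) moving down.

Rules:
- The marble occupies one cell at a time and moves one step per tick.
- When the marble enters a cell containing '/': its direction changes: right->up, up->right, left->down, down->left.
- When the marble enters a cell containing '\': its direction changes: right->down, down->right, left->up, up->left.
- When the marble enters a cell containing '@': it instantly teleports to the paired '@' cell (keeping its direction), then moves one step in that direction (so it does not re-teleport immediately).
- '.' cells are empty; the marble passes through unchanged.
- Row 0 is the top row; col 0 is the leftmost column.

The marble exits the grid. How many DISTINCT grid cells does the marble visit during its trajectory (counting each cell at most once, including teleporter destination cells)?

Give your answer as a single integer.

Step 1: enter (0,0), '.' pass, move down to (1,0)
Step 2: enter (1,0), '.' pass, move down to (2,0)
Step 3: enter (2,0), '.' pass, move down to (3,0)
Step 4: enter (3,0), '.' pass, move down to (4,0)
Step 5: enter (4,0), '.' pass, move down to (5,0)
Step 6: enter (5,0), '.' pass, move down to (6,0)
Step 7: at (6,0) — EXIT via bottom edge, pos 0
Distinct cells visited: 6 (path length 6)

Answer: 6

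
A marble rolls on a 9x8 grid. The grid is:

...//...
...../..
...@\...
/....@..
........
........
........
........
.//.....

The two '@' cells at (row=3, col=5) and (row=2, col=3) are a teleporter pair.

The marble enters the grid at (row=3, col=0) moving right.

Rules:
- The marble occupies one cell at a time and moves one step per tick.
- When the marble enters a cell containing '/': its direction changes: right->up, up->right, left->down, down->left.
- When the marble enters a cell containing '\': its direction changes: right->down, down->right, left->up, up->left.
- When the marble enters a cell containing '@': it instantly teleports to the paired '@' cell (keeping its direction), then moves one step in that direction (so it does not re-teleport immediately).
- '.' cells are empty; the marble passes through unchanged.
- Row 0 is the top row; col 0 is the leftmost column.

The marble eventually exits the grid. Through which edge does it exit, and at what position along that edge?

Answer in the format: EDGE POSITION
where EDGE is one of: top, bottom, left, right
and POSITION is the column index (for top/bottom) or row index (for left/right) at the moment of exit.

Step 1: enter (3,0), '/' deflects right->up, move up to (2,0)
Step 2: enter (2,0), '.' pass, move up to (1,0)
Step 3: enter (1,0), '.' pass, move up to (0,0)
Step 4: enter (0,0), '.' pass, move up to (-1,0)
Step 5: at (-1,0) — EXIT via top edge, pos 0

Answer: top 0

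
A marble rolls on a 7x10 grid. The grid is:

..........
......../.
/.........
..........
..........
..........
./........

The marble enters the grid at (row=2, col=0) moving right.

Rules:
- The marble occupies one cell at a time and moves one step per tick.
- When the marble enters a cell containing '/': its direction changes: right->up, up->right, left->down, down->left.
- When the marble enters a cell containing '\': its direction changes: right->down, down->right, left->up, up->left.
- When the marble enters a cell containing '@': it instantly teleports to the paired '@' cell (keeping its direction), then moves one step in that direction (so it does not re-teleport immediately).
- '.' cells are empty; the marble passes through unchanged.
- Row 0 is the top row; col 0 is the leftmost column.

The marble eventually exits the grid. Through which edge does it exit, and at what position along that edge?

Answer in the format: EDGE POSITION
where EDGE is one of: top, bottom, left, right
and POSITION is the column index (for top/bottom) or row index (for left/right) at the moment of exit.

Answer: top 0

Derivation:
Step 1: enter (2,0), '/' deflects right->up, move up to (1,0)
Step 2: enter (1,0), '.' pass, move up to (0,0)
Step 3: enter (0,0), '.' pass, move up to (-1,0)
Step 4: at (-1,0) — EXIT via top edge, pos 0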